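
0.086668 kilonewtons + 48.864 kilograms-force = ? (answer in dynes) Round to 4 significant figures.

5.659 × 10^7 dynes

0.086668 kN = 8.66680 × 10^6 dyn and 48.864 kgf = 4.79192 × 10^7 dyn.
8.66680 × 10^6 + 4.79192 × 10^7 ≈ 5.659 × 10^7 dyn.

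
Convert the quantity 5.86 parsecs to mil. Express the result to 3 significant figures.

1 parsec = 1.21483e+21 mils.
Thus 5.86 × 1.21483e+21 ≈ 7.12e+21 mil.

7.12e+21 mils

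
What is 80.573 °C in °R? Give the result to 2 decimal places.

636.70 degrees Rankine

°R = (°C + 273.15) × 9/5.
Applying the formula gives 636.70 °R.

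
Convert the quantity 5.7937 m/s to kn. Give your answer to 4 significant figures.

1 m/s = 1.94384 kn.
So 5.7937 × 1.94384 ≈ 11.26 kn.

11.26 kn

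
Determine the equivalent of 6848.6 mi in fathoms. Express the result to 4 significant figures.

6.027 × 10^6 fathom

1 mile = 880.000 fathoms.
So 6848.6 × 880.000 ≈ 6.027 × 10^6 fathom.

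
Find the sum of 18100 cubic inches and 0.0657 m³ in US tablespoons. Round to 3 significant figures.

24500 US tbsp

18100 in³ = 20058.9 US tbsp and 0.0657 m³ = 4443.16 US tbsp.
20058.9 + 4443.16 ≈ 24500 US tbsp.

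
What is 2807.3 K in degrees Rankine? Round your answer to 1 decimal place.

5053.1 °R

°R = K × 9/5.
Applying the formula gives 5053.1 °R.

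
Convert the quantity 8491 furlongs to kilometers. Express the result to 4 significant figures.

1 furlong = 0.201168 km.
So 8491 × 0.201168 ≈ 1708 km.

1708 kilometers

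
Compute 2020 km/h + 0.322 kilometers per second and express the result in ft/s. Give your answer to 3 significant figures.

2900 ft/s

2020 km/h = 1840.92 ft/s and 0.322 km/s = 1056.43 ft/s.
1840.92 + 1056.43 ≈ 2900 ft/s.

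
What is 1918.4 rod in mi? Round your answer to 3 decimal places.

5.995 mi

1 rod = 0.00312500 mi.
So 1918.4 × 0.00312500 ≈ 5.995 mi.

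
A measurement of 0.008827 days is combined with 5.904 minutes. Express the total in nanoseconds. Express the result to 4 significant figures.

1.117e+12 ns

0.008827 d = 7.62653e+11 ns and 5.904 min = 3.54240e+11 ns.
7.62653e+11 + 3.54240e+11 ≈ 1.117e+12 ns.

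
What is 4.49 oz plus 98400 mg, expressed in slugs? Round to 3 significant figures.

0.0155 slug

4.49 oz = 0.00872209 slug and 98400 mg = 0.00674254 slug.
0.00872209 + 0.00674254 ≈ 0.0155 slug.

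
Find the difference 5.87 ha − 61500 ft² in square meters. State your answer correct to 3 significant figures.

5.87 ha = 58700.0 m² and 61500 ft² = 5713.54 m².
58700.0 − 5713.54 ≈ 53000 m².

53000 m²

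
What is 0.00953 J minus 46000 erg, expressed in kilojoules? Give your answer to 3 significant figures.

4.93 × 10^-6 kJ

0.00953 J = 9.53000 × 10^-6 kJ and 46000 erg = 4.60000 × 10^-6 kJ.
9.53000 × 10^-6 − 4.60000 × 10^-6 ≈ 4.93 × 10^-6 kJ.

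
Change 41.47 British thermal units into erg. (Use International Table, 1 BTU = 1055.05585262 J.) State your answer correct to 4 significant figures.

1 British thermal unit = 1.05506 × 10^10 ergs.
Then 41.47 × 1.05506 × 10^10 ≈ 4.375 × 10^11 erg.

4.375 × 10^11 erg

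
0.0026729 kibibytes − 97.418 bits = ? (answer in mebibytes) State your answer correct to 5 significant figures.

0.0026729 KiB = 2.610254e-6 MiB and 97.418 bit = 1.161313e-5 MiB.
2.610254e-6 − 1.161313e-5 ≈ -9.0029e-6 MiB.

-9.0029e-6 MiB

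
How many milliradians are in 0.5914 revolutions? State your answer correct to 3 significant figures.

3720 milliradians

1 revolution = 6283.19 milliradians.
Then 0.5914 × 6283.19 ≈ 3720 mrad.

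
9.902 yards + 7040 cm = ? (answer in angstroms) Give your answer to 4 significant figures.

9.902 yd = 9.05439 × 10^10 Å and 7040 cm = 7.04000 × 10^11 Å.
9.05439 × 10^10 + 7.04000 × 10^11 ≈ 7.945 × 10^11 Å.

7.945 × 10^11 Å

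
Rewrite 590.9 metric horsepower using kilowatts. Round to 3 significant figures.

1 PS = 0.735499 kilowatts.
Thus 590.9 × 0.735499 ≈ 435 kW.

435 kW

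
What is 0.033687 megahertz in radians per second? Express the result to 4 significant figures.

211700 rad/s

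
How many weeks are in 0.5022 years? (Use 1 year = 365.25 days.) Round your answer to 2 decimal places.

1 yr = 52.1786 wk.
Then 0.5022 × 52.1786 ≈ 26.20 wk.

26.20 wk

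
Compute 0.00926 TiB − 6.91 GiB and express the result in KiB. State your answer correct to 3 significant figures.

2.70 × 10^6 KiB

0.00926 TiB = 9.94285 × 10^6 KiB and 6.91 GiB = 7.24566 × 10^6 KiB.
9.94285 × 10^6 − 7.24566 × 10^6 ≈ 2.70 × 10^6 KiB.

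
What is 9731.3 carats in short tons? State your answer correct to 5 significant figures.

1 carat = 2.20462 × 10^-7 short tons.
So 9731.3 × 2.20462 × 10^-7 ≈ 0.0021454 short ton.

0.0021454 short ton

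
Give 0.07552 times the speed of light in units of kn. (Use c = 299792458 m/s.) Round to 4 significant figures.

4.401e+7 kn

1 speed of light = 5.82750e+8 kn.
So 0.07552 × 5.82750e+8 ≈ 4.401e+7 kn.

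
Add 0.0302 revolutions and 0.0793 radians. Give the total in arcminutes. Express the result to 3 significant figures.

0.0302 rev = 652.320 arcmin and 0.0793 rad = 272.613 arcmin.
652.320 + 272.613 ≈ 925 arcmin.

925 arcmin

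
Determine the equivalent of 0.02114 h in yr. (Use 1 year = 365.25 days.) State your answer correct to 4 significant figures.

2.412 × 10^-6 years

1 hour = 0.000114077 yr.
0.02114 × 0.000114077 ≈ 2.412 × 10^-6 yr.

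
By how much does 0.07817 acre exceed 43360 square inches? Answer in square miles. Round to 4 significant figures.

0.0001113 mi²

0.07817 acre = 0.000122141 mi² and 43360 in² = 1.08009 × 10^-5 mi².
0.000122141 − 1.08009 × 10^-5 ≈ 0.0001113 mi².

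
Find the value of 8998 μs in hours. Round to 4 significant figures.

2.499e-6 h

1 μs = 2.77778e-10 hours.
So 8998 × 2.77778e-10 ≈ 2.499e-6 h.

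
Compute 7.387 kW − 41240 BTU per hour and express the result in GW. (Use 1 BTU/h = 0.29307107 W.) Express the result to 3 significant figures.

7.387 kW = 7.38700e-6 GW and 41240 BTU/h = 1.20863e-5 GW.
7.38700e-6 − 1.20863e-5 ≈ -4.70e-6 GW.

-4.70e-6 gigawatts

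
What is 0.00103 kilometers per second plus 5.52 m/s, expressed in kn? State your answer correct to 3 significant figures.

12.7 kn

0.00103 km/s = 2.00216 kn and 5.52 m/s = 10.7300 kn.
2.00216 + 10.7300 ≈ 12.7 kn.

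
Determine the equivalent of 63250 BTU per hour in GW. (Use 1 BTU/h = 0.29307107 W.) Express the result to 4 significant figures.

1 BTU/h = 2.93071e-10 gigawatts.
Thus 63250 × 2.93071e-10 ≈ 1.854e-5 GW.

1.854e-5 gigawatts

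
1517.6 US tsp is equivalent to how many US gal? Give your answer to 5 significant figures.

1 US tsp = 0.00130208 US gal.
1517.6 × 0.00130208 ≈ 1.9760 US gal.

1.9760 US gal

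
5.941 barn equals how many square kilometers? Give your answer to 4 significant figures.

1 barn = 1.00000e-34 square kilometers.
So 5.941 × 1.00000e-34 ≈ 5.941e-34 km².

5.941e-34 square kilometers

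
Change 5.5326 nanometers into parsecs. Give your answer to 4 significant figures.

1 nanometer = 3.24078 × 10^-26 pc.
Thus 5.5326 × 3.24078 × 10^-26 ≈ 1.793 × 10^-25 pc.

1.793 × 10^-25 parsecs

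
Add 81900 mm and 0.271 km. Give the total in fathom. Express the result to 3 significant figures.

81900 mm = 44.7835 fathom and 0.271 km = 148.185 fathom.
44.7835 + 148.185 ≈ 193 fathom.

193 fathom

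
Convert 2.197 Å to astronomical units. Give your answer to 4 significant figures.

1.469e-21 au

1 Å = 6.68459e-22 au.
So 2.197 × 6.68459e-22 ≈ 1.469e-21 au.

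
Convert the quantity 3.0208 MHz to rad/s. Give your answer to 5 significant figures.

1 megahertz = 6.28319e+6 rad/s.
So 3.0208 × 6.28319e+6 ≈ 1.8980e+7 rad/s.

1.8980e+7 rad/s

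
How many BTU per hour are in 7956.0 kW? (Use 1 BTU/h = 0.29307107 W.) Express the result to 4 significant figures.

1 kW = 3412.14 BTU per hour.
So 7956.0 × 3412.14 ≈ 2.715 × 10^7 BTU/h.

2.715 × 10^7 BTU/h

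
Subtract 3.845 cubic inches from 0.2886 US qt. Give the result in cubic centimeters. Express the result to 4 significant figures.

210.1 cm³

0.2886 US qt = 273.117 cm³ and 3.845 in³ = 63.0083 cm³.
273.117 − 63.0083 ≈ 210.1 cm³.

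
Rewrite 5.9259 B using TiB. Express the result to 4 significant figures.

5.390 × 10^-12 tebibytes

1 B = 9.09495 × 10^-13 tebibytes.
Then 5.9259 × 9.09495 × 10^-13 ≈ 5.390 × 10^-12 TiB.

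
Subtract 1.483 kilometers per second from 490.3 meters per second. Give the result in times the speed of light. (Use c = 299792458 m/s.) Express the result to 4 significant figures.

-3.311 × 10^-6 times the speed of light

490.3 m/s = 1.63546 × 10^-6 c and 1.483 km/s = 4.94676 × 10^-6 c.
1.63546 × 10^-6 − 4.94676 × 10^-6 ≈ -3.311 × 10^-6 c.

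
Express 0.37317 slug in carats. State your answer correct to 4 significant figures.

27230 ct

1 slug = 72969.5 ct.
Thus 0.37317 × 72969.5 ≈ 27230 ct.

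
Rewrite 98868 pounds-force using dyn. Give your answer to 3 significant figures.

1 lbf = 444822 dynes.
98868 × 444822 ≈ 4.40 × 10^10 dyn.

4.40 × 10^10 dynes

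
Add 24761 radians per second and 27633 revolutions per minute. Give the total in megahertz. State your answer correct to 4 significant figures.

0.004401 MHz

24761 rad/s = 0.00394084 MHz and 27633 rpm = 0.000460550 MHz.
0.00394084 + 0.000460550 ≈ 0.004401 MHz.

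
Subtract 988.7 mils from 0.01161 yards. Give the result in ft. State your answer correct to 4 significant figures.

0.01161 yd = 0.0348300 ft and 988.7 mil = 0.0823917 ft.
0.0348300 − 0.0823917 ≈ -0.04756 ft.

-0.04756 feet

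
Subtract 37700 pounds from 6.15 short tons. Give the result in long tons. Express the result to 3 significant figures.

-11.3 long tons

6.15 short ton = 5.49107 long ton and 37700 lb = 16.8304 long ton.
5.49107 − 16.8304 ≈ -11.3 long ton.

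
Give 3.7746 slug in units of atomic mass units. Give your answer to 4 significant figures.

1 slug = 8.78865 × 10^27 atomic mass units.
So 3.7746 × 8.78865 × 10^27 ≈ 3.317 × 10^28 u.

3.317 × 10^28 u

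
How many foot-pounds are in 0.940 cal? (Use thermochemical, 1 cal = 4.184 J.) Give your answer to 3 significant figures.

1 calorie = 3.08596 ft·lbf.
Then 0.940 × 3.08596 ≈ 2.90 ft·lbf.

2.90 ft·lbf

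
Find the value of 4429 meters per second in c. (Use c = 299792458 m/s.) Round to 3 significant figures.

1.48e-5 c

1 m/s = 3.33564e-9 times the speed of light.
Then 4429 × 3.33564e-9 ≈ 1.48e-5 c.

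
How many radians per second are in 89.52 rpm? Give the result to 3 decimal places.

1 rpm = 0.104720 radians per second.
Thus 89.52 × 0.104720 ≈ 9.375 rad/s.

9.375 rad/s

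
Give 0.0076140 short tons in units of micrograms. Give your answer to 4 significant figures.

6.907e+9 μg

1 short ton = 9.07185e+11 μg.
0.0076140 × 9.07185e+11 ≈ 6.907e+9 μg.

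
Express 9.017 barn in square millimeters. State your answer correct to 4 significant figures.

9.017 × 10^-22 square millimeters

1 barn = 1.00000 × 10^-22 square millimeters.
Then 9.017 × 1.00000 × 10^-22 ≈ 9.017 × 10^-22 mm².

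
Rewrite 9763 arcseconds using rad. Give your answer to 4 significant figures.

1 arcsec = 4.84814 × 10^-6 radians.
So 9763 × 4.84814 × 10^-6 ≈ 0.04733 rad.

0.04733 rad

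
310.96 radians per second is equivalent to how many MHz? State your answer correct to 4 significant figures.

4.949 × 10^-5 megahertz

1 rad/s = 1.59155 × 10^-7 megahertz.
310.96 × 1.59155 × 10^-7 ≈ 4.949 × 10^-5 MHz.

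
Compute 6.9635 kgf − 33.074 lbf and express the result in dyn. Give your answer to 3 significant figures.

-7.88e+6 dyn

6.9635 kgf = 6.82886e+6 dyn and 33.074 lbf = 1.47120e+7 dyn.
6.82886e+6 − 1.47120e+7 ≈ -7.88e+6 dyn.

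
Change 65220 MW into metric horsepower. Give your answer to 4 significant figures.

1 megawatt = 1359.62 PS.
65220 × 1359.62 ≈ 8.867 × 10^7 PS.

8.867 × 10^7 PS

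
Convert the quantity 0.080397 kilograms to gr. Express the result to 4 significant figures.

1 kg = 15432.4 gr.
Thus 0.080397 × 15432.4 ≈ 1241 gr.

1241 grains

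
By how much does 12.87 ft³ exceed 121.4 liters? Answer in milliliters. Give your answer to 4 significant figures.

243000 mL

12.87 ft³ = 364438 mL and 121.4 L = 121400 mL.
364438 − 121400 ≈ 243000 mL.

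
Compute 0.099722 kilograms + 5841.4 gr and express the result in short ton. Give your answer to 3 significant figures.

0.099722 kg = 0.000109925 short ton and 5841.4 gr = 0.000417243 short ton.
0.000109925 + 0.000417243 ≈ 0.000527 short ton.

0.000527 short tons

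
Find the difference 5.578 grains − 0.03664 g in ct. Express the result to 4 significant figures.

1.624 ct

5.578 gr = 1.80724 ct and 0.03664 g = 0.183200 ct.
1.80724 − 0.183200 ≈ 1.624 ct.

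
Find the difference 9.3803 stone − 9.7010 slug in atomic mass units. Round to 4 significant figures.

9.3803 st = 3.58725 × 10^28 u and 9.7010 slug = 8.52587 × 10^28 u.
3.58725 × 10^28 − 8.52587 × 10^28 ≈ -4.939 × 10^28 u.

-4.939 × 10^28 atomic mass units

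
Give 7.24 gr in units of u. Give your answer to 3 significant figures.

2.83e+23 u

1 gr = 3.90228e+22 u.
7.24 × 3.90228e+22 ≈ 2.83e+23 u.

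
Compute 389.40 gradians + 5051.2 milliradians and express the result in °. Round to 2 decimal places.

389.40 grad = 350.460 ° and 5051.2 mrad = 289.412 °.
350.460 + 289.412 ≈ 639.87 °.

639.87 degrees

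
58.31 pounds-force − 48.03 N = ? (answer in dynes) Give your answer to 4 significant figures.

2.113e+7 dynes

58.31 lbf = 2.59376e+7 dyn and 48.03 N = 4.80300e+6 dyn.
2.59376e+7 − 4.80300e+6 ≈ 2.113e+7 dyn.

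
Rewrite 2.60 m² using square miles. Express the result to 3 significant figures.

1.00e-6 mi²

1 m² = 3.86102e-7 square miles.
So 2.60 × 3.86102e-7 ≈ 1.00e-6 mi².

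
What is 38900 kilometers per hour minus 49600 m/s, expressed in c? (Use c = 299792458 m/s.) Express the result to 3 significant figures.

38900 km/h = 3.60435 × 10^-5 c and 49600 m/s = 0.000165448 c.
3.60435 × 10^-5 − 0.000165448 ≈ -0.000129 c.

-0.000129 c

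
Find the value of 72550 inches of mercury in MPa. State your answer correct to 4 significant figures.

245.7 MPa

1 inch of mercury = 0.00338639 MPa.
72550 × 0.00338639 ≈ 245.7 MPa.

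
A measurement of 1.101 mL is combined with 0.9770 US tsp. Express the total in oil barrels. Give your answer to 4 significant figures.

3.721 × 10^-5 oil barrels

1.101 mL = 6.92508 × 10^-6 bbl and 0.9770 US tsp = 3.02889 × 10^-5 bbl.
6.92508 × 10^-6 + 3.02889 × 10^-5 ≈ 3.721 × 10^-5 bbl.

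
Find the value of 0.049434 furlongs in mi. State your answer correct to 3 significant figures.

1 furlong = 0.125000 miles.
So 0.049434 × 0.125000 ≈ 0.00618 mi.

0.00618 mi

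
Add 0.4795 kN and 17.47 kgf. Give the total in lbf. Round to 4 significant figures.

0.4795 kN = 107.796 lbf and 17.47 kgf = 38.5148 lbf.
107.796 + 38.5148 ≈ 146.3 lbf.

146.3 pounds-force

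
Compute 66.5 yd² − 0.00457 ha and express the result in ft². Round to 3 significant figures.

107 ft²

66.5 yd² = 598.500 ft² and 0.00457 ha = 491.911 ft².
598.500 − 491.911 ≈ 107 ft².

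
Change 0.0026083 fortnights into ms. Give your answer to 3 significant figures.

1 fortnight = 1.20960 × 10^9 ms.
So 0.0026083 × 1.20960 × 10^9 ≈ 3.15 × 10^6 ms.

3.15 × 10^6 ms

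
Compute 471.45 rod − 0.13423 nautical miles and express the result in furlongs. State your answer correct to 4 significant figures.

10.55 furlongs

471.45 rod = 11.78625 furlong and 0.13423 nmi = 1.235753 furlong.
11.78625 − 1.235753 ≈ 10.55 furlong.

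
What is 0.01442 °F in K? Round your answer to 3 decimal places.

255.380 kelvins

K = (°F + 459.67) × 5/9.
Applying the formula gives 255.380 K.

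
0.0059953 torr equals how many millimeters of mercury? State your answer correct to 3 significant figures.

1 torr = 1.00000 mmHg.
Then 0.0059953 × 1.00000 ≈ 0.00600 mmHg.

0.00600 mmHg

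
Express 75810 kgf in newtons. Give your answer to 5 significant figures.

743440 newtons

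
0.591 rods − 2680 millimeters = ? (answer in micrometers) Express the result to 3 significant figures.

292000 μm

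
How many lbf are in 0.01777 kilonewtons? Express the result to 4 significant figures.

3.995 pounds-force

1 kilonewton = 224.809 lbf.
So 0.01777 × 224.809 ≈ 3.995 lbf.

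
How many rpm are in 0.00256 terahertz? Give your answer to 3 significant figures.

1.54 × 10^11 rpm

1 THz = 6.00000 × 10^13 rpm.
So 0.00256 × 6.00000 × 10^13 ≈ 1.54 × 10^11 rpm.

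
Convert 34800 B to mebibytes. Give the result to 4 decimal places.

0.0332 MiB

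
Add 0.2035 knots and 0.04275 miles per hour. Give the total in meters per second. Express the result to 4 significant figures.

0.2035 kn = 0.104689 m/s and 0.04275 mph = 0.0191110 m/s.
0.104689 + 0.0191110 ≈ 0.1238 m/s.

0.1238 m/s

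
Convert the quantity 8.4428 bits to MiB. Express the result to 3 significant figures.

1.01 × 10^-6 MiB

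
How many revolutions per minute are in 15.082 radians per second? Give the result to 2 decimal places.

1 radian per second = 9.54930 rpm.
So 15.082 × 9.54930 ≈ 144.02 rpm.

144.02 revolutions per minute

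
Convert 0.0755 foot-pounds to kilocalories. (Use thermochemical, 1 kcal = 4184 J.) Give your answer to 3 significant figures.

2.45 × 10^-5 kcal

1 foot-pound = 0.000324048 kilocalories.
So 0.0755 × 0.000324048 ≈ 2.45 × 10^-5 kcal.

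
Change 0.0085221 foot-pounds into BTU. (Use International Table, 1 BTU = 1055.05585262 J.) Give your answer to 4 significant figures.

1 foot-pound = 0.00128507 BTU.
Thus 0.0085221 × 0.00128507 ≈ 1.095e-5 BTU.

1.095e-5 BTU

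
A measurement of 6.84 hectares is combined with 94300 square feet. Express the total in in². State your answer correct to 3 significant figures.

1.20 × 10^8 in²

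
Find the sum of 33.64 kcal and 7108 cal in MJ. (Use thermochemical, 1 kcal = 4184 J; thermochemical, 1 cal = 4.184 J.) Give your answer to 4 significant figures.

0.1705 megajoules

33.64 kcal = 0.140750 MJ and 7108 cal = 0.0297399 MJ.
0.140750 + 0.0297399 ≈ 0.1705 MJ.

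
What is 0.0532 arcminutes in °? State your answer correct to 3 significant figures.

0.000887 °

1 arcmin = 0.0166667 °.
0.0532 × 0.0166667 ≈ 0.000887 °.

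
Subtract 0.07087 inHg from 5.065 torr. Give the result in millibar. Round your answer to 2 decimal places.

5.065 torr = 6.75278 mbar and 0.07087 inHg = 2.39993 mbar.
6.75278 − 2.39993 ≈ 4.35 mbar.

4.35 mbar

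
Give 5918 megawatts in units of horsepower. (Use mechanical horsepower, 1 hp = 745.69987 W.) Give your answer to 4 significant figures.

1 megawatt = 1341.02 horsepower.
So 5918 × 1341.02 ≈ 7.936e+6 hp.

7.936e+6 hp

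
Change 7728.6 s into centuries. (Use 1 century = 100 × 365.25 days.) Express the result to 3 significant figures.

1 second = 3.16881e-10 centuries.
Then 7728.6 × 3.16881e-10 ≈ 2.45e-6 century.

2.45e-6 centuries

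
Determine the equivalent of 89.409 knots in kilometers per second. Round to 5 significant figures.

0.045996 km/s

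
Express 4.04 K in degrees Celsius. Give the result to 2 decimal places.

K = °C + 273.15.
Applying the formula gives -269.11 °C.

-269.11 °C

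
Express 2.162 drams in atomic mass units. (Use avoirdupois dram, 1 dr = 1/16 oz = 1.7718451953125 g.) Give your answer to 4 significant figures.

2.307e+24 u

1 dram = 1.06703e+24 atomic mass units.
So 2.162 × 1.06703e+24 ≈ 2.307e+24 u.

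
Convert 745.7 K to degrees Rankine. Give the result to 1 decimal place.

1342.3 degrees Rankine

°R = K × 9/5.
Applying the formula gives 1342.3 °R.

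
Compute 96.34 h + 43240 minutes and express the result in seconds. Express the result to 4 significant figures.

96.34 h = 346824 s and 43240 min = 2.59440 × 10^6 s.
346824 + 2.59440 × 10^6 ≈ 2.941 × 10^6 s.

2.941 × 10^6 s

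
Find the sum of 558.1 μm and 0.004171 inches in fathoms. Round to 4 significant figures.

0.0003631 fathom

558.1 μm = 0.000305173 fathom and 0.004171 in = 5.79306 × 10^-5 fathom.
0.000305173 + 5.79306 × 10^-5 ≈ 0.0003631 fathom.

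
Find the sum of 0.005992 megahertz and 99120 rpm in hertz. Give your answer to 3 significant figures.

7640 Hz

0.005992 MHz = 5992.00 Hz and 99120 rpm = 1652.00 Hz.
5992.00 + 1652.00 ≈ 7640 Hz.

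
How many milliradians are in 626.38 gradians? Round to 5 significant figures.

9839.2 milliradians

1 gradian = 15.7080 milliradians.
Thus 626.38 × 15.7080 ≈ 9839.2 mrad.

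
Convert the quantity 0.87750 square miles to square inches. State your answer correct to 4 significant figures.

3.523e+9 in²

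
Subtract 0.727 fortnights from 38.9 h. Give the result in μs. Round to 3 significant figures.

-7.39 × 10^11 μs

38.9 h = 1.40040 × 10^11 μs and 0.727 fortnight = 8.79379 × 10^11 μs.
1.40040 × 10^11 − 8.79379 × 10^11 ≈ -7.39 × 10^11 μs.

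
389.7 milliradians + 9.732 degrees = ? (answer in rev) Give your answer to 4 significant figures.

389.7 mrad = 0.0620227 rev and 9.732 ° = 0.0270333 rev.
0.0620227 + 0.0270333 ≈ 0.08906 rev.

0.08906 revolutions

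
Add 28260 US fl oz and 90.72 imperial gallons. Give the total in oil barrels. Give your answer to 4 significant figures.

7.851 bbl

28260 US fl oz = 5.25670 bbl and 90.72 imp gal = 2.59405 bbl.
5.25670 + 2.59405 ≈ 7.851 bbl.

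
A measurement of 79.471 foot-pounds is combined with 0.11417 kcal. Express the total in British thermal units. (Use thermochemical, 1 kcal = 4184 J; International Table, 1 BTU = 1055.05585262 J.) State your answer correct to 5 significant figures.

0.55489 BTU

79.471 ft·lbf = 0.102126 BTU and 0.11417 kcal = 0.452760 BTU.
0.102126 + 0.452760 ≈ 0.55489 BTU.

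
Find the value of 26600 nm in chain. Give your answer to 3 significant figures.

1.32e-6 chain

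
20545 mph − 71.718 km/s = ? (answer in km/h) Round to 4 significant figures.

-225100 kilometers per hour

20545 mph = 33064.0 km/h and 71.718 km/s = 258185 km/h.
33064.0 − 258185 ≈ -225100 km/h.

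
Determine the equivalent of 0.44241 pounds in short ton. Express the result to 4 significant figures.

1 pound = 0.000500000 short tons.
So 0.44241 × 0.000500000 ≈ 0.0002212 short ton.

0.0002212 short ton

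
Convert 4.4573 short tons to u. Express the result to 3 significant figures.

2.44e+30 u

1 short ton = 5.46319e+29 atomic mass units.
Then 4.4573 × 5.46319e+29 ≈ 2.44e+30 u.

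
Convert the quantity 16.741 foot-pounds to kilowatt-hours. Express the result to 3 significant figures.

1 ft·lbf = 3.76616 × 10^-7 kWh.
16.741 × 3.76616 × 10^-7 ≈ 6.30 × 10^-6 kWh.

6.30 × 10^-6 kWh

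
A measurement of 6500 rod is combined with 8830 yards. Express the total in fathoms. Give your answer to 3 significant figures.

6500 rod = 17875.0 fathom and 8830 yd = 4415.00 fathom.
17875.0 + 4415.00 ≈ 22300 fathom.

22300 fathoms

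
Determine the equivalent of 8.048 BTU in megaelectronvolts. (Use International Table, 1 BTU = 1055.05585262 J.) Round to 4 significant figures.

5.300e+16 MeV

1 BTU = 6.58514e+15 megaelectronvolts.
Thus 8.048 × 6.58514e+15 ≈ 5.300e+16 MeV.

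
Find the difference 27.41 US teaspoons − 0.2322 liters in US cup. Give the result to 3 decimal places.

-0.410 US cup

27.41 US tsp = 0.571042 US cup and 0.2322 L = 0.981452 US cup.
0.571042 − 0.981452 ≈ -0.410 US cup.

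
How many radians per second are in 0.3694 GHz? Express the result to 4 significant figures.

1 GHz = 6.28319 × 10^9 rad/s.
Then 0.3694 × 6.28319 × 10^9 ≈ 2.321 × 10^9 rad/s.

2.321 × 10^9 radians per second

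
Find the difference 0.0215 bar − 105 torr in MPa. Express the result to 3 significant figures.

0.0215 bar = 0.00215000 MPa and 105 torr = 0.0139988 MPa.
0.00215000 − 0.0139988 ≈ -0.0118 MPa.

-0.0118 MPa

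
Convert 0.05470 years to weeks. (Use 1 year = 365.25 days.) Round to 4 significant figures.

1 year = 52.1786 wk.
Then 0.05470 × 52.1786 ≈ 2.854 wk.

2.854 wk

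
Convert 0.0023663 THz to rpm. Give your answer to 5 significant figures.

1 terahertz = 6.00000e+13 revolutions per minute.
Then 0.0023663 × 6.00000e+13 ≈ 1.4198e+11 rpm.

1.4198e+11 rpm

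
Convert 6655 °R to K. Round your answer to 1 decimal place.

3697.2 K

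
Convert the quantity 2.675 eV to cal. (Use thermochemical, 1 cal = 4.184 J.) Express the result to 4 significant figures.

1.024e-19 calories

1 electronvolt = 3.82929e-20 calories.
Thus 2.675 × 3.82929e-20 ≈ 1.024e-19 cal.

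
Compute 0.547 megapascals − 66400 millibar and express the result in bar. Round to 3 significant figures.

0.547 MPa = 5.47000 bar and 66400 mbar = 66.4000 bar.
5.47000 − 66.4000 ≈ -60.9 bar.

-60.9 bar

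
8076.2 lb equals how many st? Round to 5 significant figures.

576.87 st

1 pound = 0.0714286 stone.
So 8076.2 × 0.0714286 ≈ 576.87 st.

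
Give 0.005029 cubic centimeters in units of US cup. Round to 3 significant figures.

2.13e-5 US cups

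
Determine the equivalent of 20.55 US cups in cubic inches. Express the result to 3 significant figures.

297 in³

1 US cup = 14.4375 cubic inches.
20.55 × 14.4375 ≈ 297 in³.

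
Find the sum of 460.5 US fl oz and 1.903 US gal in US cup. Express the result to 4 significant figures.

88.01 US cups

460.5 US fl oz = 57.5625 US cup and 1.903 US gal = 30.4480 US cup.
57.5625 + 30.4480 ≈ 88.01 US cup.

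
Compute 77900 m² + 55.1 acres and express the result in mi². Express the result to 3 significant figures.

77900 m² = 0.03007736 mi² and 55.1 acre = 0.08609375 mi².
0.03007736 + 0.08609375 ≈ 0.116 mi².

0.116 mi²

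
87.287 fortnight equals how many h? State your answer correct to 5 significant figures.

29328 h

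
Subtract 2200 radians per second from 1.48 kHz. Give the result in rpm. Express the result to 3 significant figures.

67800 rpm

1.48 kHz = 88800.0 rpm and 2200 rad/s = 21008.5 rpm.
88800.0 − 21008.5 ≈ 67800 rpm.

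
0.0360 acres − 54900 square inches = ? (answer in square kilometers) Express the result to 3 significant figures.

0.0360 acre = 0.000145687 km² and 54900 in² = 3.54193e-5 km².
0.000145687 − 3.54193e-5 ≈ 0.000110 km².

0.000110 square kilometers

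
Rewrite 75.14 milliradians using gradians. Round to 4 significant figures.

4.784 grad

1 milliradian = 0.0636620 grad.
So 75.14 × 0.0636620 ≈ 4.784 grad.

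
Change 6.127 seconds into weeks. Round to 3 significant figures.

1.01 × 10^-5 wk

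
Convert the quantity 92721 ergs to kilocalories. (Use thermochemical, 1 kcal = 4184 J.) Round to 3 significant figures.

1 erg = 2.39006 × 10^-11 kcal.
Thus 92721 × 2.39006 × 10^-11 ≈ 2.22 × 10^-6 kcal.

2.22 × 10^-6 kcal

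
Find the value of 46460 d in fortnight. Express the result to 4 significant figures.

3319 fortnight

1 d = 0.0714286 fortnight.
46460 × 0.0714286 ≈ 3319 fortnight.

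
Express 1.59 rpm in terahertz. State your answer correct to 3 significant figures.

1 rpm = 1.66667 × 10^-14 terahertz.
So 1.59 × 1.66667 × 10^-14 ≈ 2.65 × 10^-14 THz.

2.65 × 10^-14 terahertz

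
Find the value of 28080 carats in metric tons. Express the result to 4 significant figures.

1 carat = 2.00000 × 10^-7 metric tons.
Thus 28080 × 2.00000 × 10^-7 ≈ 0.005616 t.

0.005616 t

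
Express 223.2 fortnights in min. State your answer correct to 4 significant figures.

4.500e+6 minutes

1 fortnight = 20160.0 min.
Then 223.2 × 20160.0 ≈ 4.500e+6 min.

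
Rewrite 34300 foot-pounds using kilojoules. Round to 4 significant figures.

1 foot-pound = 0.00135582 kilojoules.
Then 34300 × 0.00135582 ≈ 46.50 kJ.

46.50 kJ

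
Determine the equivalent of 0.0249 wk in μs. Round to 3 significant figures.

1.51e+10 microseconds

1 wk = 6.04800e+11 μs.
0.0249 × 6.04800e+11 ≈ 1.51e+10 μs.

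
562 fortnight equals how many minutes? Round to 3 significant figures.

1 fortnight = 20160.0 minutes.
So 562 × 20160.0 ≈ 1.13e+7 min.

1.13e+7 min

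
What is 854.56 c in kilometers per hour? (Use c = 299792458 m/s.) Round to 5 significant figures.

9.2229e+11 kilometers per hour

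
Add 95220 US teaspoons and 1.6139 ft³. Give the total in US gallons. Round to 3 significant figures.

95220 US tsp = 123.984 US gal and 1.6139 ft³ = 12.0728 US gal.
123.984 + 12.0728 ≈ 136 US gal.

136 US gallons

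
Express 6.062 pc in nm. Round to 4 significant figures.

1 parsec = 3.08568e+25 nm.
Then 6.062 × 3.08568e+25 ≈ 1.871e+26 nm.

1.871e+26 nanometers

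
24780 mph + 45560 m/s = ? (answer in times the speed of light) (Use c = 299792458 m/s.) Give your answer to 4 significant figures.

24780 mph = 3.69511 × 10^-5 c and 45560 m/s = 0.000151972 c.
3.69511 × 10^-5 + 0.000151972 ≈ 0.0001889 c.

0.0001889 times the speed of light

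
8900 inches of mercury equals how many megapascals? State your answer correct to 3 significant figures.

30.1 megapascals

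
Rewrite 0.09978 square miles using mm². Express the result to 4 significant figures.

1 mi² = 2.58999e+12 square millimeters.
Then 0.09978 × 2.58999e+12 ≈ 2.584e+11 mm².

2.584e+11 square millimeters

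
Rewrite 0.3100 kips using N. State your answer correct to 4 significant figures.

1 kip = 4448.22 N.
0.3100 × 4448.22 ≈ 1379 N.

1379 newtons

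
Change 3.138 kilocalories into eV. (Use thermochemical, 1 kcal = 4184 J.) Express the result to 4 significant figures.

1 kilocalorie = 2.61145 × 10^22 electronvolts.
3.138 × 2.61145 × 10^22 ≈ 8.195 × 10^22 eV.

8.195 × 10^22 eV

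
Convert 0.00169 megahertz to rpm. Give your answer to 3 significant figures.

1 megahertz = 6.00000e+7 revolutions per minute.
Then 0.00169 × 6.00000e+7 ≈ 101000 rpm.

101000 rpm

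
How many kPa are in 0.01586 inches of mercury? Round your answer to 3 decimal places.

0.054 kilopascals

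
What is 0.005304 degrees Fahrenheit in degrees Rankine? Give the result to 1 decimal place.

459.7 degrees Rankine

°R = °F + 459.67.
Applying the formula gives 459.7 °R.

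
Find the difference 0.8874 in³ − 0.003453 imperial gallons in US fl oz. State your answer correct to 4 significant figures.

-0.03908 US fl oz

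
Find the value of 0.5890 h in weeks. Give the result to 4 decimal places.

1 hour = 0.00595238 weeks.
0.5890 × 0.00595238 ≈ 0.0035 wk.

0.0035 wk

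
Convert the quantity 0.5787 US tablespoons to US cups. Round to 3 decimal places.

0.036 US cup

1 US tbsp = 0.0625000 US cups.
0.5787 × 0.0625000 ≈ 0.036 US cup.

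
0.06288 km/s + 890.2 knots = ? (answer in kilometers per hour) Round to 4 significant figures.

1875 kilometers per hour

0.06288 km/s = 226.368 km/h and 890.2 kn = 1648.65 km/h.
226.368 + 1648.65 ≈ 1875 km/h.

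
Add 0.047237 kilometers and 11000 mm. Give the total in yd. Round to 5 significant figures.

63.689 yards

0.047237 km = 51.6590 yd and 11000 mm = 12.0297 yd.
51.6590 + 12.0297 ≈ 63.689 yd.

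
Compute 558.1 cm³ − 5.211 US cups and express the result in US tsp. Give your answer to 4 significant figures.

558.1 cm³ = 113.230 US tsp and 5.211 US cup = 250.128 US tsp.
113.230 − 250.128 ≈ -136.9 US tsp.

-136.9 US tsp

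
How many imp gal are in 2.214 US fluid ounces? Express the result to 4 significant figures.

1 US fluid ounce = 0.00650527 imperial gallons.
So 2.214 × 0.00650527 ≈ 0.01440 imp gal.

0.01440 imp gal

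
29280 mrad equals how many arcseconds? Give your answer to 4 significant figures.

6.039e+6 arcsec

1 milliradian = 206.265 arcsec.
29280 × 206.265 ≈ 6.039e+6 arcsec.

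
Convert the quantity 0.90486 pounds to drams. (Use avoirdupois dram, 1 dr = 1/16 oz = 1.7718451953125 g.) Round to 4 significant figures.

231.6 drams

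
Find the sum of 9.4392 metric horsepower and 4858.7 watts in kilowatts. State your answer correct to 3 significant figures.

9.4392 PS = 6.94252 kW and 4858.7 W = 4.85870 kW.
6.94252 + 4.85870 ≈ 11.8 kW.

11.8 kilowatts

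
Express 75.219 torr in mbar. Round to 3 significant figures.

1 torr = 1.33322 mbar.
Then 75.219 × 1.33322 ≈ 100 mbar.

100 mbar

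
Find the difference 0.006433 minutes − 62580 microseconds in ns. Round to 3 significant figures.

0.006433 min = 3.85980e+8 ns and 62580 μs = 6.25800e+7 ns.
3.85980e+8 − 6.25800e+7 ≈ 3.23e+8 ns.

3.23e+8 ns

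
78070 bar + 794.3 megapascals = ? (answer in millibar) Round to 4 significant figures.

78070 bar = 7.80700e+7 mbar and 794.3 MPa = 7.94300e+6 mbar.
7.80700e+7 + 7.94300e+6 ≈ 8.601e+7 mbar.

8.601e+7 millibar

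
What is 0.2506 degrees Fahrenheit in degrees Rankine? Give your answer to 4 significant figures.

°R = °F + 459.67.
Applying the formula gives 459.9 °R.

459.9 °R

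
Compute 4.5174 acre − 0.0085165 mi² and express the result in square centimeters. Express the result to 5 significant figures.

4.5174 acre = 1.828127 × 10^8 cm² and 0.0085165 mi² = 2.205763 × 10^8 cm².
1.828127 × 10^8 − 2.205763 × 10^8 ≈ -3.7764 × 10^7 cm².

-3.7764 × 10^7 square centimeters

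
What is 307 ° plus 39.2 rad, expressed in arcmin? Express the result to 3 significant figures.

153000 arcminutes

307 ° = 18420.0 arcmin and 39.2 rad = 134760 arcmin.
18420.0 + 134760 ≈ 153000 arcmin.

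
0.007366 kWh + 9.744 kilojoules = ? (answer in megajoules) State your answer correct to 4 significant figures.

0.03626 MJ

0.007366 kWh = 0.0265176 MJ and 9.744 kJ = 0.00974400 MJ.
0.0265176 + 0.00974400 ≈ 0.03626 MJ.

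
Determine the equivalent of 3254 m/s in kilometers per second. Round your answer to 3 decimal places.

3.254 kilometers per second

1 m/s = 0.00100000 km/s.
Thus 3254 × 0.00100000 ≈ 3.254 km/s.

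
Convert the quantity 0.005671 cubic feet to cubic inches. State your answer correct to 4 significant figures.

1 ft³ = 1728.00 in³.
Then 0.005671 × 1728.00 ≈ 9.799 in³.

9.799 cubic inches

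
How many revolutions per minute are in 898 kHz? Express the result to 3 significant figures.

1 kHz = 60000.0 revolutions per minute.
898 × 60000.0 ≈ 5.39e+7 rpm.

5.39e+7 rpm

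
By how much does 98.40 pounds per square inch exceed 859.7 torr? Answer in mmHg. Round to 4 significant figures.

4229 mmHg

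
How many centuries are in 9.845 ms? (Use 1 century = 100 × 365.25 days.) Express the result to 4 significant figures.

1 ms = 3.16881e-13 centuries.
9.845 × 3.16881e-13 ≈ 3.120e-12 century.

3.120e-12 century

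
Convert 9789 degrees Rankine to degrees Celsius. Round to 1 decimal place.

°R = (°C + 273.15) × 9/5.
Applying the formula gives 5165.2 °C.

5165.2 °C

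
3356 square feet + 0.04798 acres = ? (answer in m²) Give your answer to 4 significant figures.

506.0 square meters

3356 ft² = 311.783 m² and 0.04798 acre = 194.168 m².
311.783 + 194.168 ≈ 506.0 m².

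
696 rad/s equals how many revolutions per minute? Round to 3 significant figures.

1 rad/s = 9.54930 revolutions per minute.
So 696 × 9.54930 ≈ 6650 rpm.

6650 revolutions per minute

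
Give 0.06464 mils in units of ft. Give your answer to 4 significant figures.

1 mil = 8.33333e-5 ft.
Thus 0.06464 × 8.33333e-5 ≈ 5.387e-6 ft.

5.387e-6 ft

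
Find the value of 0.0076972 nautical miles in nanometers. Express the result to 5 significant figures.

1.4255e+10 nanometers

1 nautical mile = 1.85200e+12 nm.
So 0.0076972 × 1.85200e+12 ≈ 1.4255e+10 nm.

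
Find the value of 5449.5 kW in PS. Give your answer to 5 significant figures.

7409.3 PS

1 kilowatt = 1.359622 PS.
So 5449.5 × 1.359622 ≈ 7409.3 PS.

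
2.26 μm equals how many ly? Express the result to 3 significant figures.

2.39e-22 ly

1 μm = 1.05700e-22 ly.
2.26 × 1.05700e-22 ≈ 2.39e-22 ly.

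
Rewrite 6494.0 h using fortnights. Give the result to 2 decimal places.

1 hour = 0.00297619 fortnight.
6494.0 × 0.00297619 ≈ 19.33 fortnight.

19.33 fortnight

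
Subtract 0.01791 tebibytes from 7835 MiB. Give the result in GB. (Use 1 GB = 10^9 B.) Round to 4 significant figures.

-11.48 GB

7835 MiB = 8.21559 GB and 0.01791 TiB = 19.6923 GB.
8.21559 − 19.6923 ≈ -11.48 GB.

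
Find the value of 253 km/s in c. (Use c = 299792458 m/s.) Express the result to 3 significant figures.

1 kilometer per second = 3.33564e-6 times the speed of light.
Thus 253 × 3.33564e-6 ≈ 0.000844 c.

0.000844 c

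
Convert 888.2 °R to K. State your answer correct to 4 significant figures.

493.4 K

°R = K × 9/5.
Applying the formula gives 493.4 K.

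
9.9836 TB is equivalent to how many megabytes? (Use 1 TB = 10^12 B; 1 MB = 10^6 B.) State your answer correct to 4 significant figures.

9.984e+6 MB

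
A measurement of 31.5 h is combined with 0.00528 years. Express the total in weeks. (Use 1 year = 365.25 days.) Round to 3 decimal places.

0.463 weeks

31.5 h = 0.187500 wk and 0.00528 yr = 0.275503 wk.
0.187500 + 0.275503 ≈ 0.463 wk.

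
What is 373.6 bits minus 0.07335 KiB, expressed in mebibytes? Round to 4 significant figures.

-2.709 × 10^-5 mebibytes

373.6 bit = 4.45366 × 10^-5 MiB and 0.07335 KiB = 7.16309 × 10^-5 MiB.
4.45366 × 10^-5 − 7.16309 × 10^-5 ≈ -2.709 × 10^-5 MiB.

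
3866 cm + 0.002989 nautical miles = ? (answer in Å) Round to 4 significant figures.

3866 cm = 3.86600 × 10^11 Å and 0.002989 nmi = 5.53563 × 10^10 Å.
3.86600 × 10^11 + 5.53563 × 10^10 ≈ 4.420 × 10^11 Å.

4.420 × 10^11 angstroms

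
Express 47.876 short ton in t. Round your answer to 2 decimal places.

43.43 t

1 short ton = 0.907185 t.
Then 47.876 × 0.907185 ≈ 43.43 t.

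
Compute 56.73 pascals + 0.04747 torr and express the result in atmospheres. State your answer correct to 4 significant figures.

0.0006223 atm

56.73 Pa = 0.000559882 atm and 0.04747 torr = 6.24605 × 10^-5 atm.
0.000559882 + 6.24605 × 10^-5 ≈ 0.0006223 atm.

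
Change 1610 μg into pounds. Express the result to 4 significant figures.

3.549e-6 pounds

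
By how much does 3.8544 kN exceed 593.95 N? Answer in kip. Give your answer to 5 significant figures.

0.73298 kip

3.8544 kN = 0.866504 kip and 593.95 N = 0.133525 kip.
0.866504 − 0.133525 ≈ 0.73298 kip.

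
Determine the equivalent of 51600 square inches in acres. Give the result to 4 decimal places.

0.0082 acre

1 in² = 1.59423e-7 acre.
Then 51600 × 1.59423e-7 ≈ 0.0082 acre.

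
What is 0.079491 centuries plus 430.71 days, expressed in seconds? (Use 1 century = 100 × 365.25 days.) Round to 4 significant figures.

0.079491 century = 2.50855e+8 s and 430.71 d = 3.72133e+7 s.
2.50855e+8 + 3.72133e+7 ≈ 2.881e+8 s.

2.881e+8 seconds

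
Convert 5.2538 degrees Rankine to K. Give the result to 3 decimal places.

2.919 kelvins

°R = K × 9/5.
Applying the formula gives 2.919 K.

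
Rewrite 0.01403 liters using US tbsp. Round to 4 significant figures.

0.9488 US tbsp

1 liter = 67.6280 US tablespoons.
0.01403 × 67.6280 ≈ 0.9488 US tbsp.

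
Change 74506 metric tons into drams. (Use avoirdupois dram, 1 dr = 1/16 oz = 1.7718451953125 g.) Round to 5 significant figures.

1 t = 564383 dr.
So 74506 × 564383 ≈ 4.2050e+10 dr.

4.2050e+10 dr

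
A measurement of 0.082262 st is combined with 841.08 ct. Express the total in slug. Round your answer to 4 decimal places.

0.082262 st = 0.0357949 slug and 841.08 ct = 0.0115265 slug.
0.0357949 + 0.0115265 ≈ 0.0473 slug.

0.0473 slug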